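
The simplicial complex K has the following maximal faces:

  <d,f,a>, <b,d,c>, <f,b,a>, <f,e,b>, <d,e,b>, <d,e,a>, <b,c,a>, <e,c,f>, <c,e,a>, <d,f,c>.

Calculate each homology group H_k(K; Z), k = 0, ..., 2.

K has 6 vertices, 15 edges, 10 triangles.
rank ∂_0 = 0, rank ∂_1 = 5 ⇒ b_0 = 6 − 0 − 5 = 1; all invariant factors of ∂_1 are 1 so no torsion. So H_0 = Z.
rank ∂_1 = 5, rank ∂_2 = 10 ⇒ b_1 = 15 − 5 − 10 = 0; ∂_2 has invariant factor(s) [2] giving torsion. So H_1 = Z/2.
rank ∂_2 = 10, rank ∂_3 = 0 ⇒ b_2 = 10 − 10 − 0 = 0. So H_2 = 0.

H_0 = Z,  H_1 = Z/2,  H_2 = 0.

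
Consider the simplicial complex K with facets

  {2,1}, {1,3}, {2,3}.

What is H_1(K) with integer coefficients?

H_1 ≅ Z.

Fix the vertex order 1 < 2 < 3 and write every simplex with vertices in increasing order. Then dim K = 1 and the simplices of K are:

  0-simplices (3): [1], [2], [3]
  1-simplices (3): [1,2], [1,3], [2,3]

so the chain groups are C_0 ≅ Z^3, C_1 ≅ Z^3.

Boundary ∂_1: C_1 → C_0 is given by ∂[p,q] = [q] − [p]. For instance
  ∂[1,3] = [3] − [1].
This gives a 3×3 integer matrix of rank 2; reducing to Smith normal form yields diagonal entries (1,1).

Now H_k = ker ∂_k / im ∂_{k+1}, so:

  H_1: rank ker ∂_1 − rank ∂_2 = (3 − 2) − 0 = 1, and there is no ∂_2, so H_1 ≅ Z.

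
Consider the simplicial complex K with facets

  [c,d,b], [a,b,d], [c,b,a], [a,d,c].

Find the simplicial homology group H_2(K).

H_2 = Z.

Fix the vertex order a < b < c < d and write every simplex with vertices in increasing order. Then dim K = 2 and the simplices of K are:

  0-simplices (4): a, b, c, d
  1-simplices (6): ab, ac, ad, bc, bd, cd
  2-simplices (4): abc, abd, acd, bcd

giving chain groups C_0 ≅ Z^4, C_1 ≅ Z^6, C_2 ≅ Z^4.

Boundary ∂_1: C_1 → C_0 is given by ∂[p,q] = [q] − [p]. For instance
  ∂ac = c − a.
This gives a 4×6 integer matrix of rank 3; reducing to Smith normal form yields diagonal entries (1,1,1).

Boundary ∂_2: C_2 → C_1 maps a triangle to the signed sum of its edges. For instance
  ∂abd = bd − ad + ab,
  ∂bcd = cd − bd + bc.
The 6×4 boundary matrix has rank 3 and Smith normal form diag(1,1,1).

Computing H_k = (kernel of ∂_k) / (image of ∂_{k+1}):

  H_2: rank ker ∂_2 − rank ∂_3 = (4 − 3) − 0 = 1, and there is no ∂_3, so H_2 = Z.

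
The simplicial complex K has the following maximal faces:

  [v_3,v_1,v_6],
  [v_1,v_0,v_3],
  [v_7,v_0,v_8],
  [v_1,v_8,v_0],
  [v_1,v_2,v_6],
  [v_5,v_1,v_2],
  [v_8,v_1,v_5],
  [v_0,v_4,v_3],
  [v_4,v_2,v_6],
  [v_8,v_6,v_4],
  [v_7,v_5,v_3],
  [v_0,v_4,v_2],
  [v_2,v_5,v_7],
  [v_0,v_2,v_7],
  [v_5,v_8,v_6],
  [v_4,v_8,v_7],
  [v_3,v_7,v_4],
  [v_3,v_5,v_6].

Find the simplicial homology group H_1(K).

H_1 ≅ Z ⊕ Z/2Z.

Fix the vertex order v_0 < v_1 < v_2 < v_3 < v_4 < v_5 < v_6 < v_7 < v_8 and write every simplex with vertices in increasing order. Then dim K = 2 and the simplices of K are:

  0-simplices (9): [v_0], [v_1], [v_2], [v_3], [v_4], [v_5], [v_6], [v_7], [v_8]
  1-simplices (27): (27 of them)
  2-simplices (18): (18 of them)

so the chain groups are C_0 ≅ Z^9, C_1 ≅ Z^27, C_2 ≅ Z^18.

∂_1: C_1 → C_0 maps an edge to its endpoints' difference, ∂[p,q] = q − p. For instance
  ∂[v_3,v_5] = [v_5] − [v_3].
The 9×27 boundary matrix has rank 8 and Smith normal form diag(1,1,1,1,1,1,1,1).

Boundary ∂_2: C_2 → C_1 maps a triangle to the signed sum of its edges. For instance
  ∂[v_0,v_1,v_8] = [v_1,v_8] − [v_0,v_8] + [v_0,v_1],
  ∂[v_2,v_5,v_7] = [v_5,v_7] − [v_2,v_7] + [v_2,v_5].
This gives a 27×18 integer matrix of rank 18; reducing to Smith normal form yields diagonal entries (1,1,1,1,1,1,1,1,1,1,1,1,1,1,1,1,1,2).

Reading off H_k = ker ∂_k / im ∂_{k+1}:

  H_1: rank ker ∂_1 − rank ∂_2 = (27 − 8) − 18 = 1, and ∂_2 has invariant factor 2 > 1, so H_1 ≅ Z ⊕ Z/2Z.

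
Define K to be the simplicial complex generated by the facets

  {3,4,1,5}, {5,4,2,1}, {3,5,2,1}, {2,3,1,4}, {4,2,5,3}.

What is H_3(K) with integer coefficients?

We work with the vertex ordering 1 < 2 < 3 < 4 < 5. The simplices of K, each written with vertices in increasing order, are:

  0-simplices (5): [1], [2], [3], [4], [5]
  1-simplices (10): [1,2], [1,3], [1,4], [1,5], [2,3], [2,4], [2,5], [3,4], [3,5], [4,5]
  2-simplices (10): [1,2,3], [1,2,4], [1,2,5], [1,3,4], [1,3,5], [1,4,5], [2,3,4], [2,3,5], [2,4,5], [3,4,5]
  3-simplices (5): [1,2,3,4], [1,2,3,5], [1,2,4,5], [1,3,4,5], [2,3,4,5]

giving chain groups C_0 ≅ Z^5, C_1 ≅ Z^10, C_2 ≅ Z^10, C_3 ≅ Z^5.

The boundary map ∂_1: C_1 → C_0 is given by ∂[p,q] = [q] − [p].
The resulting 5×10 matrix has rank 4, and its Smith normal form has invariant factors (1,1,1,1).

∂_2: C_2 → C_1 sends each 2-simplex [p,q,r] to [q,r] − [p,r] + [p,q]. For instance
  ∂[1,3,4] = [3,4] − [1,4] + [1,3],
  ∂[1,4,5] = [4,5] − [1,5] + [1,4].
The resulting 10×10 matrix has rank 6, and its Smith normal form has invariant factors (1,1,1,1,1,1).

Boundary ∂_3: C_3 → C_2 sends each 3-simplex σ to the alternating sum Σ_i (−1)^i (σ with its i-th vertex removed). For instance
  ∂[1,2,3,5] = [2,3,5] − [1,3,5] + [1,2,5] − [1,2,3],
  ∂[2,3,4,5] = [3,4,5] − [2,4,5] + [2,3,5] − [2,3,4].
As a 10×5 matrix over Z this has rank 4, with invariant factors (1,1,1,1).

From H_k ≅ ker(∂_k) / im(∂_{k+1}) we obtain:

  H_3: rank ker ∂_3 − rank ∂_4 = (5 − 4) − 0 = 1, and there is no ∂_4, so H_3 ≅ Z.

(K is a triangulation of the 3-sphere S^3.)

H_3 = Z.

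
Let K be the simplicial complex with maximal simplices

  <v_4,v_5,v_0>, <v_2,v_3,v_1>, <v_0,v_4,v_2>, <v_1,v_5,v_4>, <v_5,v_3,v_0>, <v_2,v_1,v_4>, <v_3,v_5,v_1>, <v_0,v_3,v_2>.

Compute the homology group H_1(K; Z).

Fix the vertex order v_0 < v_1 < v_2 < v_3 < v_4 < v_5 and write every simplex with vertices in increasing order. Then dim K = 2 and the simplices of K are:

  0-simplices (6): [v_0], [v_1], [v_2], [v_3], [v_4], [v_5]
  1-simplices (12): [v_0,v_2], [v_0,v_3], [v_0,v_4], [v_0,v_5], [v_1,v_2], [v_1,v_3], [v_1,v_4], [v_1,v_5], [v_2,v_3], [v_2,v_4], [v_3,v_5], [v_4,v_5]
  2-simplices (8): [v_0,v_2,v_3], [v_0,v_2,v_4], [v_0,v_3,v_5], [v_0,v_4,v_5], [v_1,v_2,v_3], [v_1,v_2,v_4], [v_1,v_3,v_5], [v_1,v_4,v_5]

Hence C_0 ≅ Z^6, C_1 ≅ Z^12, C_2 ≅ Z^8.

The boundary map ∂_1: C_1 → C_0 maps an edge to its endpoints' difference, ∂[p,q] = q − p. For instance
  ∂[v_1,v_4] = [v_4] − [v_1].
As a 6×12 matrix over Z this has rank 5, with invariant factors (1,1,1,1,1).

The boundary map ∂_2: C_2 → C_1 maps a triangle to the signed sum of its edges. For instance
  ∂[v_0,v_4,v_5] = [v_4,v_5] − [v_0,v_5] + [v_0,v_4],
  ∂[v_0,v_2,v_4] = [v_2,v_4] − [v_0,v_4] + [v_0,v_2].
This gives a 12×8 integer matrix of rank 7; reducing to Smith normal form yields diagonal entries (1,1,1,1,1,1,1).

Reading off H_k = ker ∂_k / im ∂_{k+1}:

  H_1: rank ker ∂_1 − rank ∂_2 = (12 − 5) − 7 = 0, and the invariant factors of ∂_2 are all 1, so H_1 = 0.

H_1 = 0.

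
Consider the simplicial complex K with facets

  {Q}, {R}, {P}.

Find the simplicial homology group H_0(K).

Order the vertices as P < Q < R. Listing each simplex with vertices in this order, K has dimension 0 with simplices:

  0-simplices (3): P, Q, R

Hence C_0 ≅ Z^3.

Now H_k = ker ∂_k / im ∂_{k+1}, so:

  H_0: rank C_0 − rank ∂_1 = 3 − 0 = 3, and there is no ∂_1, so H_0 ≅ Z^3.

H_0 ≅ Z^3.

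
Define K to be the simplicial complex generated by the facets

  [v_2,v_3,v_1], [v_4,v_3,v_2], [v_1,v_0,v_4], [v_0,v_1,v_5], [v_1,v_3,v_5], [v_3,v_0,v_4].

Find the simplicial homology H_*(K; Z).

Order the vertices as v_0 < v_1 < v_2 < v_3 < v_4 < v_5. Listing each simplex with vertices in this order, K has dimension 2 with simplices:

  0-simplices (6): [v_0], [v_1], [v_2], [v_3], [v_4], [v_5]
  1-simplices (12): [v_0,v_1], [v_0,v_3], [v_0,v_4], [v_0,v_5], [v_1,v_2], [v_1,v_3], [v_1,v_4], [v_1,v_5], [v_2,v_3], [v_2,v_4], [v_3,v_4], [v_3,v_5]
  2-simplices (6): [v_0,v_1,v_4], [v_0,v_1,v_5], [v_0,v_3,v_4], [v_1,v_2,v_3], [v_1,v_3,v_5], [v_2,v_3,v_4]

so the chain groups are C_0 ≅ Z^6, C_1 ≅ Z^12, C_2 ≅ Z^6.

The boundary map ∂_1: C_1 → C_0 sends each edge [p,q] (with p < q) to q − p.
As a 6×12 matrix over Z this has rank 5, with invariant factors (1,1,1,1,1).

The boundary map ∂_2: C_2 → C_1 maps a triangle to the signed sum of its edges. For instance
  ∂[v_2,v_3,v_4] = [v_3,v_4] − [v_2,v_4] + [v_2,v_3],
  ∂[v_0,v_3,v_4] = [v_3,v_4] − [v_0,v_4] + [v_0,v_3].
This gives a 12×6 integer matrix of rank 6; reducing to Smith normal form yields diagonal entries (1,1,1,1,1,1).

Reading off H_k = ker ∂_k / im ∂_{k+1}:

  H_0: rank C_0 − rank ∂_1 = 6 − 5 = 1, and the invariant factors of ∂_1 are all 1, so H_0 = Z.
  H_1: rank ker ∂_1 − rank ∂_2 = (12 − 5) − 6 = 1, and the invariant factors of ∂_2 are all 1, so H_1 = Z.
  H_2: rank ker ∂_2 − rank ∂_3 = (6 − 6) − 0 = 0, and there is no ∂_3, so H_2 = 0.

As a check, the Euler characteristic is 6 − 12 + 6 = 0, which agrees with 1 − 1 + 0 = 0.

H_0 ≅ Z,  H_1 ≅ Z,  H_2 = 0.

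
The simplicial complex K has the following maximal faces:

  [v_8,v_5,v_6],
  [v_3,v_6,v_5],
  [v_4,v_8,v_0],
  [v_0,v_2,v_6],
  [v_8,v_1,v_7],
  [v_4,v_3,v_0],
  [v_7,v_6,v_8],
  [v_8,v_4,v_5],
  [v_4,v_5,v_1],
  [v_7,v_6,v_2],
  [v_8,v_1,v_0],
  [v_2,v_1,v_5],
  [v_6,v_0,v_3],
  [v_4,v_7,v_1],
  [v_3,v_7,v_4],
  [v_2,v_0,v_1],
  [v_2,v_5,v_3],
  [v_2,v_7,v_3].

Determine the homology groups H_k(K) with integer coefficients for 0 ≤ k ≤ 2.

H_0 ≅ Z,  H_1 ≅ Z ⊕ Z/2Z,  H_2 = 0.

Take the total order v_0 < v_1 < v_2 < v_3 < v_4 < v_5 < v_6 < v_7 < v_8 on the vertex set. Then K (dimension 2) consists of the simplices:

  0-simplices (9): [v_0], [v_1], [v_2], [v_3], [v_4], [v_5], [v_6], [v_7], [v_8]
  1-simplices (27): (27 of them)
  2-simplices (18): (18 of them)

giving chain groups C_0 ≅ Z^9, C_1 ≅ Z^27, C_2 ≅ Z^18.

Boundary ∂_1: C_1 → C_0 maps an edge to its endpoints' difference, ∂[p,q] = q − p. For instance
  ∂[v_1,v_7] = [v_7] − [v_1].
The 9×27 boundary matrix has rank 8 and Smith normal form diag(1,1,1,1,1,1,1,1).

The boundary map ∂_2: C_2 → C_1 sends each 2-simplex [p,q,r] to [q,r] − [p,r] + [p,q]. For instance
  ∂[v_0,v_3,v_4] = [v_3,v_4] − [v_0,v_4] + [v_0,v_3],
  ∂[v_1,v_4,v_5] = [v_4,v_5] − [v_1,v_5] + [v_1,v_4].
The resulting 27×18 matrix has rank 18, and its Smith normal form has invariant factors (1,1,1,1,1,1,1,1,1,1,1,1,1,1,1,1,1,2).

Computing H_k = (kernel of ∂_k) / (image of ∂_{k+1}):

  H_0: rank C_0 − rank ∂_1 = 9 − 8 = 1, and the invariant factors of ∂_1 are all 1, so H_0 ≅ Z.
  H_1: rank ker ∂_1 − rank ∂_2 = (27 − 8) − 18 = 1, and ∂_2 has invariant factor 2 > 1, so H_1 ≅ Z ⊕ Z/2Z.
  H_2: rank ker ∂_2 − rank ∂_3 = (18 − 18) − 0 = 0, and there is no ∂_3, so H_2 ≅ 0.

(K is a triangulation of the Klein bottle.)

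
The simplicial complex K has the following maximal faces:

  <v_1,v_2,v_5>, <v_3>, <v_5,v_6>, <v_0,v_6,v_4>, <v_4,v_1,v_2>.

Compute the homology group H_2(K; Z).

H_2 ≅ 0.

We work with the vertex ordering v_0 < v_1 < v_2 < v_3 < v_4 < v_5 < v_6. The simplices of K, each written with vertices in increasing order, are:

  0-simplices (7): [v_0], [v_1], [v_2], [v_3], [v_4], [v_5], [v_6]
  1-simplices (9): [v_0,v_4], [v_0,v_6], [v_1,v_2], [v_1,v_4], [v_1,v_5], [v_2,v_4], [v_2,v_5], [v_4,v_6], [v_5,v_6]
  2-simplices (3): [v_0,v_4,v_6], [v_1,v_2,v_4], [v_1,v_2,v_5]

so the chain groups are C_0 ≅ Z^7, C_1 ≅ Z^9, C_2 ≅ Z^3.

Boundary ∂_1: C_1 → C_0 sends each edge [p,q] (with p < q) to q − p. For instance
  ∂[v_2,v_5] = [v_5] − [v_2].
The resulting 7×9 matrix has rank 5, and its Smith normal form has invariant factors (1,1,1,1,1).

Boundary ∂_2: C_2 → C_1 maps a triangle to the signed sum of its edges. For instance
  ∂[v_0,v_4,v_6] = [v_4,v_6] − [v_0,v_6] + [v_0,v_4],
  ∂[v_1,v_2,v_5] = [v_2,v_5] − [v_1,v_5] + [v_1,v_2].
The resulting 9×3 matrix has rank 3, and its Smith normal form has invariant factors (1,1,1).

Reading off H_k = ker ∂_k / im ∂_{k+1}:

  H_2: rank ker ∂_2 − rank ∂_3 = (3 − 3) − 0 = 0, and there is no ∂_3, so H_2 ≅ 0.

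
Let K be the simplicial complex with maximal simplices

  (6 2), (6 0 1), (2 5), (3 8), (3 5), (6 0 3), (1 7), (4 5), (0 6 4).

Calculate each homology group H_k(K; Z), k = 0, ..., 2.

Take the total order 0 < 1 < 2 < 3 < 4 < 5 < 6 < 7 < 8 on the vertex set. Then K (dimension 2) consists of the simplices:

  0-simplices (9): [0], [1], [2], [3], [4], [5], [6], [7], [8]
  1-simplices (13): [0,1], [0,3], [0,4], [0,6], [1,6], [1,7], [2,5], [2,6], [3,5], [3,6], [3,8], [4,5], [4,6]
  2-simplices (3): [0,1,6], [0,3,6], [0,4,6]

so the chain groups are C_0 ≅ Z^9, C_1 ≅ Z^13, C_2 ≅ Z^3.

The boundary map ∂_1: C_1 → C_0 is given by ∂[p,q] = [q] − [p].
The resulting 9×13 matrix has rank 8, and its Smith normal form has invariant factors (1,1,1,1,1,1,1,1).

∂_2: C_2 → C_1 acts by ∂[p,q,r] = [q,r] − [p,r] + [p,q]. For instance
  ∂[0,3,6] = [3,6] − [0,6] + [0,3],
  ∂[0,1,6] = [1,6] − [0,6] + [0,1].
As a 13×3 matrix over Z this has rank 3, with invariant factors (1,1,1).

Computing H_k = (kernel of ∂_k) / (image of ∂_{k+1}):

  H_0: rank C_0 − rank ∂_1 = 9 − 8 = 1, and the invariant factors of ∂_1 are all 1, so H_0 = Z.
  H_1: rank ker ∂_1 − rank ∂_2 = (13 − 8) − 3 = 2, and the invariant factors of ∂_2 are all 1, so H_1 = Z^2.
  H_2: rank ker ∂_2 − rank ∂_3 = (3 − 3) − 0 = 0, and there is no ∂_3, so H_2 = 0.

As a check, the Euler characteristic is 9 − 13 + 3 = -1, which agrees with 1 − 2 + 0 = -1.

H_0 = Z,  H_1 = Z^2,  H_2 = 0.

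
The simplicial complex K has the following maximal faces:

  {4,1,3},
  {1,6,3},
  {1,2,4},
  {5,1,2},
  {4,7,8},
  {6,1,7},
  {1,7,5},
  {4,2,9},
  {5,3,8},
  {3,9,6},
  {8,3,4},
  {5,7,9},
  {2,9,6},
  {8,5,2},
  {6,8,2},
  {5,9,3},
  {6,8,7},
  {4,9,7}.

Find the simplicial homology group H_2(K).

Fix the vertex order 1 < 2 < 3 < 4 < 5 < 6 < 7 < 8 < 9 and write every simplex with vertices in increasing order. Then dim K = 2 and the simplices of K are:

  0-simplices (9): [1], [2], [3], [4], [5], [6], [7], [8], [9]
  1-simplices (27): (27 of them)
  2-simplices (18): [1,2,4], [1,2,5], [1,3,4], [1,3,6], [1,5,7], [1,6,7], [2,4,9], [2,5,8], [2,6,8], [2,6,9], [3,4,8], [3,5,8], [3,5,9], [3,6,9], [4,7,8], [4,7,9], [5,7,9], [6,7,8]

Hence C_0 ≅ Z^9, C_1 ≅ Z^27, C_2 ≅ Z^18.

Boundary ∂_1: C_1 → C_0 is given by ∂[p,q] = [q] − [p]. For instance
  ∂[2,5] = [5] − [2].
This gives a 9×27 integer matrix of rank 8; reducing to Smith normal form yields diagonal entries (1,1,1,1,1,1,1,1).

Boundary ∂_2: C_2 → C_1 sends each 2-simplex [p,q,r] to [q,r] − [p,r] + [p,q]. For instance
  ∂[3,5,8] = [5,8] − [3,8] + [3,5],
  ∂[2,4,9] = [4,9] − [2,9] + [2,4].
This gives a 27×18 integer matrix of rank 17; reducing to Smith normal form yields diagonal entries (1,1,1,1,1,1,1,1,1,1,1,1,1,1,1,1,1).

Computing H_k = (kernel of ∂_k) / (image of ∂_{k+1}):

  H_2: rank ker ∂_2 − rank ∂_3 = (18 − 17) − 0 = 1, and there is no ∂_3, so H_2 ≅ Z.

H_2 ≅ Z.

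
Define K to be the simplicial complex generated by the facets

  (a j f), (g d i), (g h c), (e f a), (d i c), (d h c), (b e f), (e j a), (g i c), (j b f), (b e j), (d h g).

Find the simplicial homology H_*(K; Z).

H_0 ≅ Z^2,  H_1 = 0,  H_2 ≅ Z^2.

Take the total order a < b < c < d < e < f < g < h < i < j on the vertex set. Then K (dimension 2) consists of the simplices:

  0-simplices (10): a, b, c, d, e, f, g, h, i, j
  1-simplices (18): ae, af, aj, be, bf, bj, cd, cg, ch, ci, dg, dh, di, ef, ej, fj, gh, gi
  2-simplices (12): aef, aej, afj, bef, bej, bfj, cdh, cdi, cgh, cgi, dgh, dgi

giving chain groups C_0 ≅ Z^10, C_1 ≅ Z^18, C_2 ≅ Z^12.

The boundary map ∂_1: C_1 → C_0 maps an edge to its endpoints' difference, ∂[p,q] = q − p. For instance
  ∂fj = j − f.
The resulting 10×18 matrix has rank 8, and its Smith normal form has invariant factors (1,1,1,1,1,1,1,1).

Boundary ∂_2: C_2 → C_1 sends each 2-simplex [p,q,r] to [q,r] − [p,r] + [p,q]. For instance
  ∂aej = ej − aj + ae,
  ∂bef = ef − bf + be.
The 18×12 boundary matrix has rank 10 and Smith normal form diag(1,1,1,1,1,1,1,1,1,1).

Reading off H_k = ker ∂_k / im ∂_{k+1}:

  H_0: rank C_0 − rank ∂_1 = 10 − 8 = 2, and the invariant factors of ∂_1 are all 1, so H_0 ≅ Z^2.
  H_1: rank ker ∂_1 − rank ∂_2 = (18 − 8) − 10 = 0, and the invariant factors of ∂_2 are all 1, so H_1 ≅ 0.
  H_2: rank ker ∂_2 − rank ∂_3 = (12 − 10) − 0 = 2, and there is no ∂_3, so H_2 ≅ Z^2.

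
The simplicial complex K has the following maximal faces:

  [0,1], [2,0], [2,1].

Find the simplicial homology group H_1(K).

H_1 = Z.

Take the total order 0 < 1 < 2 on the vertex set. Then K (dimension 1) consists of the simplices:

  0-simplices (3): [0], [1], [2]
  1-simplices (3): [0,1], [0,2], [1,2]

Hence C_0 ≅ Z^3, C_1 ≅ Z^3.

Boundary ∂_1: C_1 → C_0 is given by ∂[p,q] = [q] − [p].
The 3×3 boundary matrix has rank 2 and Smith normal form diag(1,1).

From H_k ≅ ker(∂_k) / im(∂_{k+1}) we obtain:

  H_1: rank ker ∂_1 − rank ∂_2 = (3 − 2) − 0 = 1, and there is no ∂_2, so H_1 = Z.

(K is a triangulation of the circle S^1.)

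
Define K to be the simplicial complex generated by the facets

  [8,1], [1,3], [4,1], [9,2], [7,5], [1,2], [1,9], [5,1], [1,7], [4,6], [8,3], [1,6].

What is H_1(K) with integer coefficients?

H_1 = Z^4.

K has 9 vertices, 12 edges.
rank ∂_1 = 8, rank ∂_2 = 0 ⇒ b_1 = 12 − 8 − 0 = 4. So H_1 = Z^4.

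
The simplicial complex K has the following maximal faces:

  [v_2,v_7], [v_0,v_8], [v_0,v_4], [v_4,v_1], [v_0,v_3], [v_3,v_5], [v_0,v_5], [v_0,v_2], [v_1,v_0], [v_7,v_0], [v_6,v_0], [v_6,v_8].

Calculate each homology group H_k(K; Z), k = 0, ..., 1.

Order the vertices as v_0 < v_1 < v_2 < v_3 < v_4 < v_5 < v_6 < v_7 < v_8. Listing each simplex with vertices in this order, K has dimension 1 with simplices:

  0-simplices (9): [v_0], [v_1], [v_2], [v_3], [v_4], [v_5], [v_6], [v_7], [v_8]
  1-simplices (12): [v_0,v_1], [v_0,v_2], [v_0,v_3], [v_0,v_4], [v_0,v_5], [v_0,v_6], [v_0,v_7], [v_0,v_8], [v_1,v_4], [v_2,v_7], [v_3,v_5], [v_6,v_8]

so the chain groups are C_0 ≅ Z^9, C_1 ≅ Z^12.

Boundary ∂_1: C_1 → C_0 maps an edge to its endpoints' difference, ∂[p,q] = q − p. For instance
  ∂[v_6,v_8] = [v_8] − [v_6].
The 9×12 boundary matrix has rank 8 and Smith normal form diag(1,1,1,1,1,1,1,1).

Computing H_k = (kernel of ∂_k) / (image of ∂_{k+1}):

  H_0: rank C_0 − rank ∂_1 = 9 − 8 = 1, and the invariant factors of ∂_1 are all 1, so H_0 ≅ Z.
  H_1: rank ker ∂_1 − rank ∂_2 = (12 − 8) − 0 = 4, and there is no ∂_2, so H_1 ≅ Z^4.

As a check, the Euler characteristic is 9 − 12 = -3, which agrees with 1 − 4 = -3.

H_0 ≅ Z,  H_1 ≅ Z^4.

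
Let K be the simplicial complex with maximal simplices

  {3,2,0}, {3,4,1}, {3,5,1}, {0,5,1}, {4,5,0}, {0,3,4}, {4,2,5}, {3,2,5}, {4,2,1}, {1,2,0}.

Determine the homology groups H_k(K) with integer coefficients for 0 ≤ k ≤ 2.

Take the total order 0 < 1 < 2 < 3 < 4 < 5 on the vertex set. Then K (dimension 2) consists of the simplices:

  0-simplices (6): [0], [1], [2], [3], [4], [5]
  1-simplices (15): [0,1], [0,2], [0,3], [0,4], [0,5], [1,2], [1,3], [1,4], [1,5], [2,3], [2,4], [2,5], [3,4], [3,5], [4,5]
  2-simplices (10): [0,1,2], [0,1,5], [0,2,3], [0,3,4], [0,4,5], [1,2,4], [1,3,4], [1,3,5], [2,3,5], [2,4,5]

so the chain groups are C_0 ≅ Z^6, C_1 ≅ Z^15, C_2 ≅ Z^10.

∂_1: C_1 → C_0 is given by ∂[p,q] = [q] − [p]. For instance
  ∂[3,5] = [5] − [3].
This gives a 6×15 integer matrix of rank 5; reducing to Smith normal form yields diagonal entries (1,1,1,1,1).

Boundary ∂_2: C_2 → C_1 acts by ∂[p,q,r] = [q,r] − [p,r] + [p,q]. For instance
  ∂[0,4,5] = [4,5] − [0,5] + [0,4],
  ∂[1,3,4] = [3,4] − [1,4] + [1,3].
As a 15×10 matrix over Z this has rank 10, with invariant factors (1,1,1,1,1,1,1,1,1,2).

Computing H_k = (kernel of ∂_k) / (image of ∂_{k+1}):

  H_0: rank C_0 − rank ∂_1 = 6 − 5 = 1, and the invariant factors of ∂_1 are all 1, so H_0 ≅ Z.
  H_1: rank ker ∂_1 − rank ∂_2 = (15 − 5) − 10 = 0, and ∂_2 has invariant factor 2 > 1, so H_1 ≅ Z/2.
  H_2: rank ker ∂_2 − rank ∂_3 = (10 − 10) − 0 = 0, and there is no ∂_3, so H_2 ≅ 0.

As a check, the Euler characteristic is 6 − 15 + 10 = 1, which agrees with 1 − 0 + 0 = 1.

H_0 = Z,  H_1 = Z/2,  H_2 = 0.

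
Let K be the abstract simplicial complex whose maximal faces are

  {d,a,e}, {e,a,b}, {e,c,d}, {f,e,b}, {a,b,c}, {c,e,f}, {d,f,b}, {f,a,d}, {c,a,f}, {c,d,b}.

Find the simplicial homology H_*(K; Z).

H_0 = Z,  H_1 = Z/2,  H_2 = 0.

Take the total order a < b < c < d < e < f on the vertex set. Then K (dimension 2) consists of the simplices:

  0-simplices (6): a, b, c, d, e, f
  1-simplices (15): ab, ac, ad, ae, af, bc, bd, be, bf, cd, ce, cf, de, df, ef
  2-simplices (10): abc, abe, acf, ade, adf, bcd, bdf, bef, cde, cef

Hence C_0 ≅ Z^6, C_1 ≅ Z^15, C_2 ≅ Z^10.

Boundary ∂_1: C_1 → C_0 is given by ∂[p,q] = [q] − [p].
As a 6×15 matrix over Z this has rank 5, with invariant factors (1,1,1,1,1).

The boundary map ∂_2: C_2 → C_1 sends each 2-simplex [p,q,r] to [q,r] − [p,r] + [p,q]. For instance
  ∂bdf = df − bf + bd,
  ∂cde = de − ce + cd.
As a 15×10 matrix over Z this has rank 10, with invariant factors (1,1,1,1,1,1,1,1,1,2).

Now H_k = ker ∂_k / im ∂_{k+1}, so:

  H_0: rank C_0 − rank ∂_1 = 6 − 5 = 1, and the invariant factors of ∂_1 are all 1, so H_0 ≅ Z.
  H_1: rank ker ∂_1 − rank ∂_2 = (15 − 5) − 10 = 0, and ∂_2 has invariant factor 2 > 1, so H_1 ≅ Z/2.
  H_2: rank ker ∂_2 − rank ∂_3 = (10 − 10) − 0 = 0, and there is no ∂_3, so H_2 ≅ 0.

As a check, the Euler characteristic is 6 − 15 + 10 = 1, which agrees with 1 − 0 + 0 = 1.
(K is a triangulation of the real projective plane RP^2.)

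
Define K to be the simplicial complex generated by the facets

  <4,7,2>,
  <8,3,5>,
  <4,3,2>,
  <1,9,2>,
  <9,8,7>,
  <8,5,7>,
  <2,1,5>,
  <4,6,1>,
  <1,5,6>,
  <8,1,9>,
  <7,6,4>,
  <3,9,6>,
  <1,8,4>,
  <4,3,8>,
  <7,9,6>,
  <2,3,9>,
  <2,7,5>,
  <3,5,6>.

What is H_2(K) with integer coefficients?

Take the total order 1 < 2 < 3 < 4 < 5 < 6 < 7 < 8 < 9 on the vertex set. Then K (dimension 2) consists of the simplices:

  0-simplices (9): [1], [2], [3], [4], [5], [6], [7], [8], [9]
  1-simplices (27): (27 of them)
  2-simplices (18): [1,2,5], [1,2,9], [1,4,6], [1,4,8], [1,5,6], [1,8,9], [2,3,4], [2,3,9], [2,4,7], [2,5,7], [3,4,8], [3,5,6], [3,5,8], [3,6,9], [4,6,7], [5,7,8], [6,7,9], [7,8,9]

so the chain groups are C_0 ≅ Z^9, C_1 ≅ Z^27, C_2 ≅ Z^18.

Boundary ∂_1: C_1 → C_0 sends each edge [p,q] (with p < q) to q − p. For instance
  ∂[3,5] = [5] − [3].
As a 9×27 matrix over Z this has rank 8, with invariant factors (1,1,1,1,1,1,1,1).

Boundary ∂_2: C_2 → C_1 maps a triangle to the signed sum of its edges. For instance
  ∂[5,7,8] = [7,8] − [5,8] + [5,7],
  ∂[7,8,9] = [8,9] − [7,9] + [7,8].
This gives a 27×18 integer matrix of rank 17; reducing to Smith normal form yields diagonal entries (1,1,1,1,1,1,1,1,1,1,1,1,1,1,1,1,1).

From H_k ≅ ker(∂_k) / im(∂_{k+1}) we obtain:

  H_2: rank ker ∂_2 − rank ∂_3 = (18 − 17) − 0 = 1, and there is no ∂_3, so H_2 = Z.

H_2 = Z.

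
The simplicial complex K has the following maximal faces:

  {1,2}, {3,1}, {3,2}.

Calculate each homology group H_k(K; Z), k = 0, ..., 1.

Take the total order 1 < 2 < 3 on the vertex set. Then K (dimension 1) consists of the simplices:

  0-simplices (3): [1], [2], [3]
  1-simplices (3): [1,2], [1,3], [2,3]

Hence C_0 ≅ Z^3, C_1 ≅ Z^3.

The boundary map ∂_1: C_1 → C_0 is given by ∂[p,q] = [q] − [p].
This gives a 3×3 integer matrix of rank 2; reducing to Smith normal form yields diagonal entries (1,1).

Reading off H_k = ker ∂_k / im ∂_{k+1}:

  H_0: rank C_0 − rank ∂_1 = 3 − 2 = 1, and the invariant factors of ∂_1 are all 1, so H_0 ≅ Z.
  H_1: rank ker ∂_1 − rank ∂_2 = (3 − 2) − 0 = 1, and there is no ∂_2, so H_1 ≅ Z.

H_0 ≅ Z,  H_1 ≅ Z.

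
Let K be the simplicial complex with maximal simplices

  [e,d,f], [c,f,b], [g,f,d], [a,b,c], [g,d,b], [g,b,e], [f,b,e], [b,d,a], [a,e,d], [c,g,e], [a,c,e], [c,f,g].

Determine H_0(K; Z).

Fix the vertex order a < b < c < d < e < f < g and write every simplex with vertices in increasing order. Then dim K = 2 and the simplices of K are:

  0-simplices (7): a, b, c, d, e, f, g
  1-simplices (18): ab, ac, ad, ae, bc, bd, be, bf, bg, ce, cf, cg, de, df, dg, ef, eg, fg
  2-simplices (12): abc, abd, ace, ade, bcf, bdg, bef, beg, ceg, cfg, def, dfg

so the chain groups are C_0 ≅ Z^7, C_1 ≅ Z^18, C_2 ≅ Z^12.

Boundary ∂_1: C_1 → C_0 sends each edge [p,q] (with p < q) to q − p.
This gives a 7×18 integer matrix of rank 6; reducing to Smith normal form yields diagonal entries (1,1,1,1,1,1).

Boundary ∂_2: C_2 → C_1 acts by ∂[p,q,r] = [q,r] − [p,r] + [p,q]. For instance
  ∂ace = ce − ae + ac,
  ∂bcf = cf − bf + bc.
As a 18×12 matrix over Z this has rank 12, with invariant factors (1,1,1,1,1,1,1,1,1,1,1,2).

From H_k ≅ ker(∂_k) / im(∂_{k+1}) we obtain:

  H_0: rank C_0 − rank ∂_1 = 7 − 6 = 1, and the invariant factors of ∂_1 are all 1, so H_0 ≅ Z.

(K is a triangulation of the real projective plane RP^2.)

H_0 = Z.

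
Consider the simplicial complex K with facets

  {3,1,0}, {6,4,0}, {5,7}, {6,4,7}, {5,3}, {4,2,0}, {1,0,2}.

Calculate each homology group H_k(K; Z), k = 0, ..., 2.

Take the total order 0 < 1 < 2 < 3 < 4 < 5 < 6 < 7 on the vertex set. Then K (dimension 2) consists of the simplices:

  0-simplices (8): [0], [1], [2], [3], [4], [5], [6], [7]
  1-simplices (13): [0,1], [0,2], [0,3], [0,4], [0,6], [1,2], [1,3], [2,4], [3,5], [4,6], [4,7], [5,7], [6,7]
  2-simplices (5): [0,1,2], [0,1,3], [0,2,4], [0,4,6], [4,6,7]

giving chain groups C_0 ≅ Z^8, C_1 ≅ Z^13, C_2 ≅ Z^5.

The boundary map ∂_1: C_1 → C_0 maps an edge to its endpoints' difference, ∂[p,q] = q − p. For instance
  ∂[1,3] = [3] − [1].
The resulting 8×13 matrix has rank 7, and its Smith normal form has invariant factors (1,1,1,1,1,1,1).

Boundary ∂_2: C_2 → C_1 maps a triangle to the signed sum of its edges. For instance
  ∂[0,4,6] = [4,6] − [0,6] + [0,4],
  ∂[4,6,7] = [6,7] − [4,7] + [4,6].
The resulting 13×5 matrix has rank 5, and its Smith normal form has invariant factors (1,1,1,1,1).

Now H_k = ker ∂_k / im ∂_{k+1}, so:

  H_0: rank C_0 − rank ∂_1 = 8 − 7 = 1, and the invariant factors of ∂_1 are all 1, so H_0 ≅ Z.
  H_1: rank ker ∂_1 − rank ∂_2 = (13 − 7) − 5 = 1, and the invariant factors of ∂_2 are all 1, so H_1 ≅ Z.
  H_2: rank ker ∂_2 − rank ∂_3 = (5 − 5) − 0 = 0, and there is no ∂_3, so H_2 ≅ 0.

As a check, the Euler characteristic is 8 − 13 + 5 = 0, which agrees with 1 − 1 + 0 = 0.

H_0 = Z,  H_1 = Z,  H_2 = 0.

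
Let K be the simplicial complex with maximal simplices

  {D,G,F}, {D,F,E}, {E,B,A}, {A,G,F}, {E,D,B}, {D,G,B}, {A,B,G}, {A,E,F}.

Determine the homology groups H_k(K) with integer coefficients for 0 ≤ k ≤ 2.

H_0 = Z,  H_1 = 0,  H_2 = Z.

We work with the vertex ordering A < B < D < E < F < G. The simplices of K, each written with vertices in increasing order, are:

  0-simplices (6): A, B, D, E, F, G
  1-simplices (12): AB, AE, AF, AG, BD, BE, BG, DE, DF, DG, EF, FG
  2-simplices (8): ABE, ABG, AEF, AFG, BDE, BDG, DEF, DFG

Hence C_0 ≅ Z^6, C_1 ≅ Z^12, C_2 ≅ Z^8.

Boundary ∂_1: C_1 → C_0 maps an edge to its endpoints' difference, ∂[p,q] = q − p. For instance
  ∂AE = E − A.
As a 6×12 matrix over Z this has rank 5, with invariant factors (1,1,1,1,1).

∂_2: C_2 → C_1 maps a triangle to the signed sum of its edges. For instance
  ∂DEF = EF − DF + DE,
  ∂AEF = EF − AF + AE.
The 12×8 boundary matrix has rank 7 and Smith normal form diag(1,1,1,1,1,1,1).

Computing H_k = (kernel of ∂_k) / (image of ∂_{k+1}):

  H_0: rank C_0 − rank ∂_1 = 6 − 5 = 1, and the invariant factors of ∂_1 are all 1, so H_0 ≅ Z.
  H_1: rank ker ∂_1 − rank ∂_2 = (12 − 5) − 7 = 0, and the invariant factors of ∂_2 are all 1, so H_1 ≅ 0.
  H_2: rank ker ∂_2 − rank ∂_3 = (8 − 7) − 0 = 1, and there is no ∂_3, so H_2 ≅ Z.

As a check, the Euler characteristic is 6 − 12 + 8 = 2, which agrees with 1 − 0 + 1 = 2.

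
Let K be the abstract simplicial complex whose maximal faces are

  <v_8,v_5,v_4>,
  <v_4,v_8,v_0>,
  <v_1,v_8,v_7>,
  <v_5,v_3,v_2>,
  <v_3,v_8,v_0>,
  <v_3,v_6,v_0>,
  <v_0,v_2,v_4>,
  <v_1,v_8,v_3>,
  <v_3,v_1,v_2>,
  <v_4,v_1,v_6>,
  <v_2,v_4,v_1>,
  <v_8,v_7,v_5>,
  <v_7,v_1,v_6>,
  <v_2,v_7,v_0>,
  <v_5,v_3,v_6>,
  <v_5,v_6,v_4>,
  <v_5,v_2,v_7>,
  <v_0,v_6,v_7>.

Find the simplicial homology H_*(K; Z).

H_0 = Z,  H_1 = Z^2,  H_2 = Z.

We work with the vertex ordering v_0 < v_1 < v_2 < v_3 < v_4 < v_5 < v_6 < v_7 < v_8. The simplices of K, each written with vertices in increasing order, are:

  0-simplices (9): [v_0], [v_1], [v_2], [v_3], [v_4], [v_5], [v_6], [v_7], [v_8]
  1-simplices (27): (27 of them)
  2-simplices (18): (18 of them)

Hence C_0 ≅ Z^9, C_1 ≅ Z^27, C_2 ≅ Z^18.

The boundary map ∂_1: C_1 → C_0 sends each edge [p,q] (with p < q) to q − p. For instance
  ∂[v_1,v_2] = [v_2] − [v_1].
The resulting 9×27 matrix has rank 8, and its Smith normal form has invariant factors (1,1,1,1,1,1,1,1).

Boundary ∂_2: C_2 → C_1 acts by ∂[p,q,r] = [q,r] − [p,r] + [p,q]. For instance
  ∂[v_1,v_7,v_8] = [v_7,v_8] − [v_1,v_8] + [v_1,v_7],
  ∂[v_0,v_2,v_7] = [v_2,v_7] − [v_0,v_7] + [v_0,v_2].
The resulting 27×18 matrix has rank 17, and its Smith normal form has invariant factors (1,1,1,1,1,1,1,1,1,1,1,1,1,1,1,1,1).

Now H_k = ker ∂_k / im ∂_{k+1}, so:

  H_0: rank C_0 − rank ∂_1 = 9 − 8 = 1, and the invariant factors of ∂_1 are all 1, so H_0 ≅ Z.
  H_1: rank ker ∂_1 − rank ∂_2 = (27 − 8) − 17 = 2, and the invariant factors of ∂_2 are all 1, so H_1 ≅ Z^2.
  H_2: rank ker ∂_2 − rank ∂_3 = (18 − 17) − 0 = 1, and there is no ∂_3, so H_2 ≅ Z.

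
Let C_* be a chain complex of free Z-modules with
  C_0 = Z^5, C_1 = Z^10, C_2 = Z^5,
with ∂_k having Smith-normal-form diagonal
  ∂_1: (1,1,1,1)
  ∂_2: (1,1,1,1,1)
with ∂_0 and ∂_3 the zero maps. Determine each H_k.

H_0 ≅ Z,  H_1 ≅ Z,  H_2 = 0.

H_0: b_0 = 5 − 0 − 4 = 1; torsion from ∂_1 factors > 1: none. So H_0 ≅ Z.
H_1: b_1 = 10 − 4 − 5 = 1; torsion from ∂_2 factors > 1: none. So H_1 ≅ Z.
H_2: b_2 = 5 − 5 − 0 = 0; torsion from ∂_3 factors > 1: none. So H_2 ≅ 0.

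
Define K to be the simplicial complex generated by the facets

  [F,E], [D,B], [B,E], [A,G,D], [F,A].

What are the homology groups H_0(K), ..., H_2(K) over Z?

Order the vertices as A < B < D < E < F < G. Listing each simplex with vertices in this order, K has dimension 2 with simplices:

  0-simplices (6): A, B, D, E, F, G
  1-simplices (7): AD, AF, AG, BD, BE, DG, EF
  2-simplices (1): ADG

Hence C_0 ≅ Z^6, C_1 ≅ Z^7, C_2 ≅ Z^1.

The boundary map ∂_1: C_1 → C_0 sends each edge [p,q] (with p < q) to q − p. For instance
  ∂DG = G − D.
This gives a 6×7 integer matrix of rank 5; reducing to Smith normal form yields diagonal entries (1,1,1,1,1).

∂_2: C_2 → C_1 maps a triangle to the signed sum of its edges. For instance
  ∂ADG = DG − AG + AD.
The 7×1 boundary matrix has rank 1 and Smith normal form diag(1).

Computing H_k = (kernel of ∂_k) / (image of ∂_{k+1}):

  H_0: rank C_0 − rank ∂_1 = 6 − 5 = 1, and the invariant factors of ∂_1 are all 1, so H_0 = Z.
  H_1: rank ker ∂_1 − rank ∂_2 = (7 − 5) − 1 = 1, and the invariant factors of ∂_2 are all 1, so H_1 = Z.
  H_2: rank ker ∂_2 − rank ∂_3 = (1 − 1) − 0 = 0, and there is no ∂_3, so H_2 = 0.

H_0 ≅ Z,  H_1 ≅ Z,  H_2 = 0.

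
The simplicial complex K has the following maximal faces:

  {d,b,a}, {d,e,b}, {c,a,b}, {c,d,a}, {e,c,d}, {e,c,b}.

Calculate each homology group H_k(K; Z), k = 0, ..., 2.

Take the total order a < b < c < d < e on the vertex set. Then K (dimension 2) consists of the simplices:

  0-simplices (5): a, b, c, d, e
  1-simplices (9): ab, ac, ad, bc, bd, be, cd, ce, de
  2-simplices (6): abc, abd, acd, bce, bde, cde

giving chain groups C_0 ≅ Z^5, C_1 ≅ Z^9, C_2 ≅ Z^6.

∂_1: C_1 → C_0 is given by ∂[p,q] = [q] − [p]. For instance
  ∂de = e − d.
The 5×9 boundary matrix has rank 4 and Smith normal form diag(1,1,1,1).

Boundary ∂_2: C_2 → C_1 sends each 2-simplex [p,q,r] to [q,r] − [p,r] + [p,q]. For instance
  ∂bde = de − be + bd,
  ∂bce = ce − be + bc.
This gives a 9×6 integer matrix of rank 5; reducing to Smith normal form yields diagonal entries (1,1,1,1,1).

Now H_k = ker ∂_k / im ∂_{k+1}, so:

  H_0: rank C_0 − rank ∂_1 = 5 − 4 = 1, and the invariant factors of ∂_1 are all 1, so H_0 ≅ Z.
  H_1: rank ker ∂_1 − rank ∂_2 = (9 − 4) − 5 = 0, and the invariant factors of ∂_2 are all 1, so H_1 ≅ 0.
  H_2: rank ker ∂_2 − rank ∂_3 = (6 − 5) − 0 = 1, and there is no ∂_3, so H_2 ≅ Z.

As a check, the Euler characteristic is 5 − 9 + 6 = 2, which agrees with 1 − 0 + 1 = 2.
(K is a triangulation of the 2-sphere S^2.)

H_0 = Z,  H_1 = 0,  H_2 = Z.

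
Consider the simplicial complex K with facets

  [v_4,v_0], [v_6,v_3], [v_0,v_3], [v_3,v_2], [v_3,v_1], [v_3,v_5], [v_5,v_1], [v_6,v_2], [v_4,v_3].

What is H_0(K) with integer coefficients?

H_0 ≅ Z.

We work with the vertex ordering v_0 < v_1 < v_2 < v_3 < v_4 < v_5 < v_6. The simplices of K, each written with vertices in increasing order, are:

  0-simplices (7): [v_0], [v_1], [v_2], [v_3], [v_4], [v_5], [v_6]
  1-simplices (9): [v_0,v_3], [v_0,v_4], [v_1,v_3], [v_1,v_5], [v_2,v_3], [v_2,v_6], [v_3,v_4], [v_3,v_5], [v_3,v_6]

Hence C_0 ≅ Z^7, C_1 ≅ Z^9.

∂_1: C_1 → C_0 is given by ∂[p,q] = [q] − [p]. For instance
  ∂[v_1,v_5] = [v_5] − [v_1].
As a 7×9 matrix over Z this has rank 6, with invariant factors (1,1,1,1,1,1).

Reading off H_k = ker ∂_k / im ∂_{k+1}:

  H_0: rank C_0 − rank ∂_1 = 7 − 6 = 1, and the invariant factors of ∂_1 are all 1, so H_0 = Z.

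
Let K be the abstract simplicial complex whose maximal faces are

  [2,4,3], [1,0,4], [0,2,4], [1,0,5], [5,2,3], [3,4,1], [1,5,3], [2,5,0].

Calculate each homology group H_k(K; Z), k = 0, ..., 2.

Take the total order 0 < 1 < 2 < 3 < 4 < 5 on the vertex set. Then K (dimension 2) consists of the simplices:

  0-simplices (6): [0], [1], [2], [3], [4], [5]
  1-simplices (12): [0,1], [0,2], [0,4], [0,5], [1,3], [1,4], [1,5], [2,3], [2,4], [2,5], [3,4], [3,5]
  2-simplices (8): [0,1,4], [0,1,5], [0,2,4], [0,2,5], [1,3,4], [1,3,5], [2,3,4], [2,3,5]

Hence C_0 ≅ Z^6, C_1 ≅ Z^12, C_2 ≅ Z^8.

The boundary map ∂_1: C_1 → C_0 is given by ∂[p,q] = [q] − [p]. For instance
  ∂[0,2] = [2] − [0].
The 6×12 boundary matrix has rank 5 and Smith normal form diag(1,1,1,1,1).

Boundary ∂_2: C_2 → C_1 acts by ∂[p,q,r] = [q,r] − [p,r] + [p,q]. For instance
  ∂[1,3,4] = [3,4] − [1,4] + [1,3],
  ∂[1,3,5] = [3,5] − [1,5] + [1,3].
The 12×8 boundary matrix has rank 7 and Smith normal form diag(1,1,1,1,1,1,1).

Computing H_k = (kernel of ∂_k) / (image of ∂_{k+1}):

  H_0: rank C_0 − rank ∂_1 = 6 − 5 = 1, and the invariant factors of ∂_1 are all 1, so H_0 ≅ Z.
  H_1: rank ker ∂_1 − rank ∂_2 = (12 − 5) − 7 = 0, and the invariant factors of ∂_2 are all 1, so H_1 ≅ 0.
  H_2: rank ker ∂_2 − rank ∂_3 = (8 − 7) − 0 = 1, and there is no ∂_3, so H_2 ≅ Z.

H_0 ≅ Z,  H_1 = 0,  H_2 ≅ Z.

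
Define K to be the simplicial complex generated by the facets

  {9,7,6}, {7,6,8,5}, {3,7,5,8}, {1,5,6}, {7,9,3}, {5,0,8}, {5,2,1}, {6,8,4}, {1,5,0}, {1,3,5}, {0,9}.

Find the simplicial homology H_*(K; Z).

H_0 = Z,  H_1 = Z,  H_2 = 0,  H_3 = 0.

Take the total order 0 < 1 < 2 < 3 < 4 < 5 < 6 < 7 < 8 < 9 on the vertex set. Then K (dimension 3) consists of the simplices:

  0-simplices (10): [0], [1], [2], [3], [4], [5], [6], [7], [8], [9]
  1-simplices (23): [0,1], [0,5], [0,8], [0,9], [1,2], [1,3], [1,5], [1,6], [2,5], [3,5], [3,7], [3,8], [3,9], [4,6], [4,8], [5,6], [5,7], [5,8], [6,7], [6,8], [6,9], [7,8], [7,9]
  2-simplices (15): [0,1,5], [0,5,8], [1,2,5], [1,3,5], [1,5,6], [3,5,7], [3,5,8], [3,7,8], [3,7,9], [4,6,8], [5,6,7], [5,6,8], [5,7,8], [6,7,8], [6,7,9]
  3-simplices (2): [3,5,7,8], [5,6,7,8]

giving chain groups C_0 ≅ Z^10, C_1 ≅ Z^23, C_2 ≅ Z^15, C_3 ≅ Z^2.

∂_1: C_1 → C_0 is given by ∂[p,q] = [q] − [p].
This gives a 10×23 integer matrix of rank 9; reducing to Smith normal form yields diagonal entries (1,1,1,1,1,1,1,1,1).

Boundary ∂_2: C_2 → C_1 acts by ∂[p,q,r] = [q,r] − [p,r] + [p,q]. For instance
  ∂[6,7,8] = [7,8] − [6,8] + [6,7],
  ∂[3,7,9] = [7,9] − [3,9] + [3,7].
This gives a 23×15 integer matrix of rank 13; reducing to Smith normal form yields diagonal entries (1,1,1,1,1,1,1,1,1,1,1,1,1).

∂_3: C_3 → C_2 sends each 3-simplex σ to the alternating sum Σ_i (−1)^i (σ with its i-th vertex removed). For instance
  ∂[3,5,7,8] = [5,7,8] − [3,7,8] + [3,5,8] − [3,5,7],
  ∂[5,6,7,8] = [6,7,8] − [5,7,8] + [5,6,8] − [5,6,7].
The 15×2 boundary matrix has rank 2 and Smith normal form diag(1,1).

Now H_k = ker ∂_k / im ∂_{k+1}, so:

  H_0: rank C_0 − rank ∂_1 = 10 − 9 = 1, and the invariant factors of ∂_1 are all 1, so H_0 = Z.
  H_1: rank ker ∂_1 − rank ∂_2 = (23 − 9) − 13 = 1, and the invariant factors of ∂_2 are all 1, so H_1 = Z.
  H_2: rank ker ∂_2 − rank ∂_3 = (15 − 13) − 2 = 0, and the invariant factors of ∂_3 are all 1, so H_2 = 0.
  H_3: rank ker ∂_3 − rank ∂_4 = (2 − 2) − 0 = 0, and there is no ∂_4, so H_3 = 0.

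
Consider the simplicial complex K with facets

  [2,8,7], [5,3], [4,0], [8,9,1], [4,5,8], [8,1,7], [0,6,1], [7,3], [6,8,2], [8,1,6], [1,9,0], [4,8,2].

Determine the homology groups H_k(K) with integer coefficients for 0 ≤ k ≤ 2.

Take the total order 0 < 1 < 2 < 3 < 4 < 5 < 6 < 7 < 8 < 9 on the vertex set. Then K (dimension 2) consists of the simplices:

  0-simplices (10): [0], [1], [2], [3], [4], [5], [6], [7], [8], [9]
  1-simplices (20): [0,1], [0,4], [0,6], [0,9], [1,6], [1,7], [1,8], [1,9], [2,4], [2,6], [2,7], [2,8], [3,5], [3,7], [4,5], [4,8], [5,8], [6,8], [7,8], [8,9]
  2-simplices (9): [0,1,6], [0,1,9], [1,6,8], [1,7,8], [1,8,9], [2,4,8], [2,6,8], [2,7,8], [4,5,8]

Hence C_0 ≅ Z^10, C_1 ≅ Z^20, C_2 ≅ Z^9.

∂_1: C_1 → C_0 maps an edge to its endpoints' difference, ∂[p,q] = q − p.
As a 10×20 matrix over Z this has rank 9, with invariant factors (1,1,1,1,1,1,1,1,1).

Boundary ∂_2: C_2 → C_1 acts by ∂[p,q,r] = [q,r] − [p,r] + [p,q]. For instance
  ∂[1,6,8] = [6,8] − [1,8] + [1,6],
  ∂[1,7,8] = [7,8] − [1,8] + [1,7].
This gives a 20×9 integer matrix of rank 9; reducing to Smith normal form yields diagonal entries (1,1,1,1,1,1,1,1,1).

Computing H_k = (kernel of ∂_k) / (image of ∂_{k+1}):

  H_0: rank C_0 − rank ∂_1 = 10 − 9 = 1, and the invariant factors of ∂_1 are all 1, so H_0 ≅ Z.
  H_1: rank ker ∂_1 − rank ∂_2 = (20 − 9) − 9 = 2, and the invariant factors of ∂_2 are all 1, so H_1 ≅ Z^2.
  H_2: rank ker ∂_2 − rank ∂_3 = (9 − 9) − 0 = 0, and there is no ∂_3, so H_2 ≅ 0.

H_0 = Z,  H_1 = Z^2,  H_2 = 0.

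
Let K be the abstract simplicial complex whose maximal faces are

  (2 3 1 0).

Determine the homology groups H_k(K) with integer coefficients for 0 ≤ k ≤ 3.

H_0 = Z,  H_1 = 0,  H_2 = 0,  H_3 = 0.

K has 4 vertices, 6 edges, 4 triangles, 1 3-simplex.
rank ∂_0 = 0, rank ∂_1 = 3 ⇒ b_0 = 4 − 0 − 3 = 1; all invariant factors of ∂_1 are 1 so no torsion. So H_0 = Z.
rank ∂_1 = 3, rank ∂_2 = 3 ⇒ b_1 = 6 − 3 − 3 = 0; all invariant factors of ∂_2 are 1 so no torsion. So H_1 = 0.
rank ∂_2 = 3, rank ∂_3 = 1 ⇒ b_2 = 4 − 3 − 1 = 0; all invariant factors of ∂_3 are 1 so no torsion. So H_2 = 0.
rank ∂_3 = 1, rank ∂_4 = 0 ⇒ b_3 = 1 − 1 − 0 = 0. So H_3 = 0.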